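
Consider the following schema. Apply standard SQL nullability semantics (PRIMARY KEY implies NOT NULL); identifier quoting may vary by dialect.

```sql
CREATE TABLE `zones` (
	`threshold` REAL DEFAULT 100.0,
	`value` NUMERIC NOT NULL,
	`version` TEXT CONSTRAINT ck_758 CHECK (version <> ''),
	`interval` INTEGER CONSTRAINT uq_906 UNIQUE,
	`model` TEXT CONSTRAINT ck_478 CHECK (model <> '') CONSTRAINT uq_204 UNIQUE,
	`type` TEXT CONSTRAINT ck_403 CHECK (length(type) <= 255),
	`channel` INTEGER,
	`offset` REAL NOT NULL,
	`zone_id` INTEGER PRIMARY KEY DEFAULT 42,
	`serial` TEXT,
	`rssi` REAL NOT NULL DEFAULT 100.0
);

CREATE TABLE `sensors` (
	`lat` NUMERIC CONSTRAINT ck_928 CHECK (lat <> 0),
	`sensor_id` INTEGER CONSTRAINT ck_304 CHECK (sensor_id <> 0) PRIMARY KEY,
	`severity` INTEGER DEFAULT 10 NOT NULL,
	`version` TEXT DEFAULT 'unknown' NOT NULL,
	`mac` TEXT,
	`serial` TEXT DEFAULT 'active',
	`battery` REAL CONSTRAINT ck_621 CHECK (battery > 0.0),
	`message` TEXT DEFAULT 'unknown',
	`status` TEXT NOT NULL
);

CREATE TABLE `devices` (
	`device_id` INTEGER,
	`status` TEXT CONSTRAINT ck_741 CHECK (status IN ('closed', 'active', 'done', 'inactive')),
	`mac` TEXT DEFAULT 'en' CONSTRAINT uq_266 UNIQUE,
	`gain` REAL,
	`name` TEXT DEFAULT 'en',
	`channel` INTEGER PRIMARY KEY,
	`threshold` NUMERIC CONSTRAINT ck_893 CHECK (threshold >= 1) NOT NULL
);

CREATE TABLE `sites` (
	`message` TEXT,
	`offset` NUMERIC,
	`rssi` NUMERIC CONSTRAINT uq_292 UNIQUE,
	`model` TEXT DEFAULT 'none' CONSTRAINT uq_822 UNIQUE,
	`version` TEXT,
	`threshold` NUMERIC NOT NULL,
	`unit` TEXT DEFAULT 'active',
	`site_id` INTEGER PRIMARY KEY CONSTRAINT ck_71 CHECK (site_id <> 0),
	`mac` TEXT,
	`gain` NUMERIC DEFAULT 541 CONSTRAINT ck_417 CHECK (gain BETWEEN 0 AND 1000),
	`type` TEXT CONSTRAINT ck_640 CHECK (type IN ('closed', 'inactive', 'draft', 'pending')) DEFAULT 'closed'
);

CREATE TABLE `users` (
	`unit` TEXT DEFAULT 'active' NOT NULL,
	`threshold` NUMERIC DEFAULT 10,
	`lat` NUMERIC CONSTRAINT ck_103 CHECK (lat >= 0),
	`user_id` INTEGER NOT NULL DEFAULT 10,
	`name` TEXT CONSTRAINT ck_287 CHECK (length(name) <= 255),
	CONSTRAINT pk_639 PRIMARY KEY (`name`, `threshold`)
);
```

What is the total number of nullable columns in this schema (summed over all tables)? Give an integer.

27

zones: 7 nullable (threshold, version, interval, model, type, channel, serial — PK (zone_id) and explicit NOT NULL columns excluded).
sensors: 5 nullable (lat, mac, serial, battery, message — PK (sensor_id) and explicit NOT NULL columns excluded).
devices: 5 nullable (device_id, status, mac, gain, name — PK (channel) and explicit NOT NULL columns excluded).
sites: 9 nullable (message, offset, rssi, model, version, unit, mac, gain, type — PK (site_id) and explicit NOT NULL columns excluded).
users: 1 nullable (lat — PK (name, threshold) and explicit NOT NULL columns excluded).
Total: 7 + 5 + 5 + 9 + 1 = 27.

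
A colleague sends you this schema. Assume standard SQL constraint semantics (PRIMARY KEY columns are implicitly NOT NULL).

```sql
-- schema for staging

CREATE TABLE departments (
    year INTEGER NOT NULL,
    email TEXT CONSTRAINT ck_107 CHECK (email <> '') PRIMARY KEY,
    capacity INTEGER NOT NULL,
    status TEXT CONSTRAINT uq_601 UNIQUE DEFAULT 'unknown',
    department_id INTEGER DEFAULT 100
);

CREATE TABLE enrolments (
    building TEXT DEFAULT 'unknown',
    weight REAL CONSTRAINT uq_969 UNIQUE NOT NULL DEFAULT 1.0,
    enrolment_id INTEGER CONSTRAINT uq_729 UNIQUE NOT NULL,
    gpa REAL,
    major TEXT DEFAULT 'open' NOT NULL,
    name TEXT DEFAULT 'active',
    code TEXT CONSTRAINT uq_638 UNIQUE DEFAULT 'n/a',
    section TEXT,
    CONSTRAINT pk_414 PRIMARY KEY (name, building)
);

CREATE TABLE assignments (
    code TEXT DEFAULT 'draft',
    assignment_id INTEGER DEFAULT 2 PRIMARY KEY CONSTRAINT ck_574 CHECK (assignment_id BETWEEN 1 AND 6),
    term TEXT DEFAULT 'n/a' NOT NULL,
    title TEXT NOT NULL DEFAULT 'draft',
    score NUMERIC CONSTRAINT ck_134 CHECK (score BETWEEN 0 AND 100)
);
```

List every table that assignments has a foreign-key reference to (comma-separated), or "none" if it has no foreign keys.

none

No column in assignments has a REFERENCES clause.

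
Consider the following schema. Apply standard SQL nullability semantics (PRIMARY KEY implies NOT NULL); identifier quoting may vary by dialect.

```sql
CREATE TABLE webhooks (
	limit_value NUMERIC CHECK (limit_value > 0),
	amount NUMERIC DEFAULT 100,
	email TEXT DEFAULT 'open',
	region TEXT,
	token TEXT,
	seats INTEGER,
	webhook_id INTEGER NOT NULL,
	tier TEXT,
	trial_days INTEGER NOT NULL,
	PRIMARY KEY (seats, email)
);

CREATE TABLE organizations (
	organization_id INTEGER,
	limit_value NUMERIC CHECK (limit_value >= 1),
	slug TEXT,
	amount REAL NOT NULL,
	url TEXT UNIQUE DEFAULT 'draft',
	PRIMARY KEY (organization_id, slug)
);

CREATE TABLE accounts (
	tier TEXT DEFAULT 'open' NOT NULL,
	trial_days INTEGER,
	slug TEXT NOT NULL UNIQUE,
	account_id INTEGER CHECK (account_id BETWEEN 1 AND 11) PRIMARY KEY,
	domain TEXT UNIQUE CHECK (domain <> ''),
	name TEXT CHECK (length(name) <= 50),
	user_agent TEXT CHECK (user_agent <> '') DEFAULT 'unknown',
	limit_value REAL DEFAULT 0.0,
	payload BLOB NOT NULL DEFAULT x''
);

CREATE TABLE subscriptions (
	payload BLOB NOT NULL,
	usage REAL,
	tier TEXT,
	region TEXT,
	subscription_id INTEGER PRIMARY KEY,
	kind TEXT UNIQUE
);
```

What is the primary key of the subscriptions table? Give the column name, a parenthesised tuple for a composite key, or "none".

subscription_id

subscription_id is declared PRIMARY KEY inline on the column.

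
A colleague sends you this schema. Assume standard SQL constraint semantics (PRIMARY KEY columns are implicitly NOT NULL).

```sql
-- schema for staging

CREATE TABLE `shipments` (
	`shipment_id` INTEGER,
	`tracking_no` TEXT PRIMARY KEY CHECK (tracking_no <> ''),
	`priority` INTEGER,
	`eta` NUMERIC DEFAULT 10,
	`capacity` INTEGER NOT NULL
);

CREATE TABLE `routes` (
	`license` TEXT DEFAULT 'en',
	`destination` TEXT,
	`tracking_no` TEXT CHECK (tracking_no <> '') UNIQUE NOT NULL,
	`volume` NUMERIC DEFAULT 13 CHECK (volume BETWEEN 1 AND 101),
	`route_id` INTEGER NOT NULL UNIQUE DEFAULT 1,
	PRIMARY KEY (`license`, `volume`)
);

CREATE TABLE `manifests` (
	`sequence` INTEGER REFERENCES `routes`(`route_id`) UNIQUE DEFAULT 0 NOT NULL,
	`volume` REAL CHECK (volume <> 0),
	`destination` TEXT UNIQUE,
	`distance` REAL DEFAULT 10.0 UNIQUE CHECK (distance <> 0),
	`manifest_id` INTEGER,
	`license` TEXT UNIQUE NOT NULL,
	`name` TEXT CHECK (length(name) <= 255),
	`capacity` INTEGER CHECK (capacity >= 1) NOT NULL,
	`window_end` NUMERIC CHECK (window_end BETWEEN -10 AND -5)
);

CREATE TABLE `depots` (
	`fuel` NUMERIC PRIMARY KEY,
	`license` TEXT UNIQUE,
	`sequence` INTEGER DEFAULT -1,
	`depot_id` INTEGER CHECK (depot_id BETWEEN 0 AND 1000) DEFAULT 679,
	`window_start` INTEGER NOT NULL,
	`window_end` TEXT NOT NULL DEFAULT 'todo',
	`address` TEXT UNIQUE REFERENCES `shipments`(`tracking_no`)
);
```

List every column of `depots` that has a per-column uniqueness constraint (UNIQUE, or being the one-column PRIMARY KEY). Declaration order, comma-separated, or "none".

- fuel: single-column PRIMARY KEY → unique.
- license: declared UNIQUE → unique.
- sequence: no UNIQUE or single-column PK constraint.
- depot_id: no UNIQUE or single-column PK constraint.
- window_start: no UNIQUE or single-column PK constraint.
- window_end: no UNIQUE or single-column PK constraint.
- address: declared UNIQUE → unique.

fuel, license, address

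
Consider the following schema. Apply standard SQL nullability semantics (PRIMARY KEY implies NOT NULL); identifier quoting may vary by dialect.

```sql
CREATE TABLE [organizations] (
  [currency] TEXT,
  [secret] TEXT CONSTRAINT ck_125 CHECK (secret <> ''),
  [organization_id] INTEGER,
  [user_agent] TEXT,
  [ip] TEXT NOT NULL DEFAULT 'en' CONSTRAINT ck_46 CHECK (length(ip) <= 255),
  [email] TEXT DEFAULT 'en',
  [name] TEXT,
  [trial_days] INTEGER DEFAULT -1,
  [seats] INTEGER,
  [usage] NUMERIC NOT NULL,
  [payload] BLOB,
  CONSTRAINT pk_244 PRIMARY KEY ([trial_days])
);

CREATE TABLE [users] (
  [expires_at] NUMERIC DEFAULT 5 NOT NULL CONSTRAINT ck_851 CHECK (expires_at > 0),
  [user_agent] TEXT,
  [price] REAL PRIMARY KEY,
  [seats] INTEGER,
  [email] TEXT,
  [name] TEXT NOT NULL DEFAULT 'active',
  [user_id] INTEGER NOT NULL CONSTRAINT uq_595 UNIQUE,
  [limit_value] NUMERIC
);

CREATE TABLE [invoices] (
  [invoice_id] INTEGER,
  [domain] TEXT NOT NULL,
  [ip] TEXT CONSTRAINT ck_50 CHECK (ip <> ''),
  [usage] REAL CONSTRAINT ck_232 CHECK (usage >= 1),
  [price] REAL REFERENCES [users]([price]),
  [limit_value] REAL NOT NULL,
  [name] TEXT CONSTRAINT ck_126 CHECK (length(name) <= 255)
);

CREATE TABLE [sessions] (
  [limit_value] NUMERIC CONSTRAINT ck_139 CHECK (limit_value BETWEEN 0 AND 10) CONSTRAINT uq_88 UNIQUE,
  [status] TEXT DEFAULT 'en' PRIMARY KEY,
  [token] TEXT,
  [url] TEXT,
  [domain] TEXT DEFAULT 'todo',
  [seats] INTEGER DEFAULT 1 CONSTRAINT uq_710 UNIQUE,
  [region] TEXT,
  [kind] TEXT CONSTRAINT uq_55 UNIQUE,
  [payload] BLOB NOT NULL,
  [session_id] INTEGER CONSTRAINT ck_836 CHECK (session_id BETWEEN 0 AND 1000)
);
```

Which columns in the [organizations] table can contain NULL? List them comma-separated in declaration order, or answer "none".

- currency: no NOT NULL constraint applies → nullable.
- secret: CHECK does not forbid NULL (a CHECK constraint passes when its expression is NULL) → nullable.
- organization_id: no NOT NULL constraint applies → nullable.
- user_agent: no NOT NULL constraint applies → nullable.
- ip: declared NOT NULL → not nullable.
- email: DEFAULT only fills an omitted column; an explicit NULL is still allowed → nullable.
- name: no NOT NULL constraint applies → nullable.
- trial_days: part of the PRIMARY KEY, which implies NOT NULL → not nullable.
- seats: no NOT NULL constraint applies → nullable.
- usage: declared NOT NULL → not nullable.
- payload: no NOT NULL constraint applies → nullable.

currency, secret, organization_id, user_agent, email, name, seats, payload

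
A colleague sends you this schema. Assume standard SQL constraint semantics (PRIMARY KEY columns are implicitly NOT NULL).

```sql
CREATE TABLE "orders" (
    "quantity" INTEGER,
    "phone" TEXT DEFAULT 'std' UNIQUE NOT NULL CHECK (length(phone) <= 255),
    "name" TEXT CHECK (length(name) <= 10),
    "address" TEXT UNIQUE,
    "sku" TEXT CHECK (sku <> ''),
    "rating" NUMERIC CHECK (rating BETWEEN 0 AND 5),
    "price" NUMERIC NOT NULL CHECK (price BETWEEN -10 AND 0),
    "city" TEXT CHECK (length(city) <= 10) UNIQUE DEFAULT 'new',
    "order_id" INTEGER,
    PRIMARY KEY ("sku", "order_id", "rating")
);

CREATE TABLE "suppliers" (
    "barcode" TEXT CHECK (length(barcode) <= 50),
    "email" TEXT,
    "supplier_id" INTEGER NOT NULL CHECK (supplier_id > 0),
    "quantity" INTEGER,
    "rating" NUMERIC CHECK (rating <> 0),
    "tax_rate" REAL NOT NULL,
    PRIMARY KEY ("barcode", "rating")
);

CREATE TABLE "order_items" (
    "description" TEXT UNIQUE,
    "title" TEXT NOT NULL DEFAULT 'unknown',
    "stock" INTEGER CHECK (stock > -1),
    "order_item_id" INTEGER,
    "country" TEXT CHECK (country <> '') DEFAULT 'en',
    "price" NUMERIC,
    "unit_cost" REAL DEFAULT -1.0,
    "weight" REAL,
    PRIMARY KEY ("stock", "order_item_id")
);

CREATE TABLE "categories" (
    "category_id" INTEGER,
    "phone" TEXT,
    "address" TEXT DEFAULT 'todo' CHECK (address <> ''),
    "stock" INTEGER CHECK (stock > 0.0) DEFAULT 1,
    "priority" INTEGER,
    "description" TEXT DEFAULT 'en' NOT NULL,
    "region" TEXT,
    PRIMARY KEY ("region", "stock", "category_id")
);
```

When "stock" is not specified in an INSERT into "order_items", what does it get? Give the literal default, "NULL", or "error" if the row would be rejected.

error

stock has no DEFAULT clause.
Omitting it would insert NULL, but it is part of the PRIMARY KEY, so the INSERT fails.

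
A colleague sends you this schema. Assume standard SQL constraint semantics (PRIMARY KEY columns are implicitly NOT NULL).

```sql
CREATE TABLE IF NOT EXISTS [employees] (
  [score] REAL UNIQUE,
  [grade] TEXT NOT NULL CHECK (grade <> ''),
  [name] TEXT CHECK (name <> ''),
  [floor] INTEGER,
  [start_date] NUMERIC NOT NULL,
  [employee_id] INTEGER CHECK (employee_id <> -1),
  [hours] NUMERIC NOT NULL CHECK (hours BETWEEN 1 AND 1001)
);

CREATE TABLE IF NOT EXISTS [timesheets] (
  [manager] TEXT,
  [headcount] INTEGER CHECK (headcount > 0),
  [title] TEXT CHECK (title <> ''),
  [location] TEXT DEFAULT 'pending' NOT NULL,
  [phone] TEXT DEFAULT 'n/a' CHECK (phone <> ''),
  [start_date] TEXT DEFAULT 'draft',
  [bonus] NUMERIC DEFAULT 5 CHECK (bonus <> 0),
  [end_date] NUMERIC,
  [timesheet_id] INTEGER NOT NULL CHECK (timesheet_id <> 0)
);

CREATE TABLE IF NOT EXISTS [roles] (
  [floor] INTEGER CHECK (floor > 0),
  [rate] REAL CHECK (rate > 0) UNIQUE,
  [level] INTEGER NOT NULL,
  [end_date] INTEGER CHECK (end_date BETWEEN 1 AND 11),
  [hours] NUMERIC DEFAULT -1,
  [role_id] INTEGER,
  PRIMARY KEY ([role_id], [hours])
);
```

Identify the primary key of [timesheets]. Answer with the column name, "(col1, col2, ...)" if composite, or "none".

No column is declared PRIMARY KEY inline, and there is no table-level PRIMARY KEY clause in timesheets.

none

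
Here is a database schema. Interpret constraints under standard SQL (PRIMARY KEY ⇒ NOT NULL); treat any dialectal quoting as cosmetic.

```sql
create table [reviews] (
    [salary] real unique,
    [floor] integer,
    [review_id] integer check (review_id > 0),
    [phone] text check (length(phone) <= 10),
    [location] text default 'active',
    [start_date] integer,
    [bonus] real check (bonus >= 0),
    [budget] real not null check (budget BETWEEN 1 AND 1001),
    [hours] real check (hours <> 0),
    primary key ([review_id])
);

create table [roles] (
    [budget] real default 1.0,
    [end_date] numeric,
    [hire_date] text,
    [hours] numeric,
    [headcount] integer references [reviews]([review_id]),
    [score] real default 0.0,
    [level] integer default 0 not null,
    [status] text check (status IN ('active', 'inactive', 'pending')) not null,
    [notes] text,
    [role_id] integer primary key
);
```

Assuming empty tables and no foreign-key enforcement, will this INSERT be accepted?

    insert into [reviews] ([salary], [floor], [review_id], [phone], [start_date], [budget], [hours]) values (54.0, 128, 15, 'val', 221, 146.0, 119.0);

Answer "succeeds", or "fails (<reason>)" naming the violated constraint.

NOT NULL columns: budget is supplied; review_id is supplied.
CHECK constraints: 15 satisfies (review_id > 0); 'val' satisfies (length(phone) <= 10); 146.0 satisfies (budget BETWEEN 1 AND 1001); 119.0 satisfies (hours <> 0).
No constraint is violated.

succeeds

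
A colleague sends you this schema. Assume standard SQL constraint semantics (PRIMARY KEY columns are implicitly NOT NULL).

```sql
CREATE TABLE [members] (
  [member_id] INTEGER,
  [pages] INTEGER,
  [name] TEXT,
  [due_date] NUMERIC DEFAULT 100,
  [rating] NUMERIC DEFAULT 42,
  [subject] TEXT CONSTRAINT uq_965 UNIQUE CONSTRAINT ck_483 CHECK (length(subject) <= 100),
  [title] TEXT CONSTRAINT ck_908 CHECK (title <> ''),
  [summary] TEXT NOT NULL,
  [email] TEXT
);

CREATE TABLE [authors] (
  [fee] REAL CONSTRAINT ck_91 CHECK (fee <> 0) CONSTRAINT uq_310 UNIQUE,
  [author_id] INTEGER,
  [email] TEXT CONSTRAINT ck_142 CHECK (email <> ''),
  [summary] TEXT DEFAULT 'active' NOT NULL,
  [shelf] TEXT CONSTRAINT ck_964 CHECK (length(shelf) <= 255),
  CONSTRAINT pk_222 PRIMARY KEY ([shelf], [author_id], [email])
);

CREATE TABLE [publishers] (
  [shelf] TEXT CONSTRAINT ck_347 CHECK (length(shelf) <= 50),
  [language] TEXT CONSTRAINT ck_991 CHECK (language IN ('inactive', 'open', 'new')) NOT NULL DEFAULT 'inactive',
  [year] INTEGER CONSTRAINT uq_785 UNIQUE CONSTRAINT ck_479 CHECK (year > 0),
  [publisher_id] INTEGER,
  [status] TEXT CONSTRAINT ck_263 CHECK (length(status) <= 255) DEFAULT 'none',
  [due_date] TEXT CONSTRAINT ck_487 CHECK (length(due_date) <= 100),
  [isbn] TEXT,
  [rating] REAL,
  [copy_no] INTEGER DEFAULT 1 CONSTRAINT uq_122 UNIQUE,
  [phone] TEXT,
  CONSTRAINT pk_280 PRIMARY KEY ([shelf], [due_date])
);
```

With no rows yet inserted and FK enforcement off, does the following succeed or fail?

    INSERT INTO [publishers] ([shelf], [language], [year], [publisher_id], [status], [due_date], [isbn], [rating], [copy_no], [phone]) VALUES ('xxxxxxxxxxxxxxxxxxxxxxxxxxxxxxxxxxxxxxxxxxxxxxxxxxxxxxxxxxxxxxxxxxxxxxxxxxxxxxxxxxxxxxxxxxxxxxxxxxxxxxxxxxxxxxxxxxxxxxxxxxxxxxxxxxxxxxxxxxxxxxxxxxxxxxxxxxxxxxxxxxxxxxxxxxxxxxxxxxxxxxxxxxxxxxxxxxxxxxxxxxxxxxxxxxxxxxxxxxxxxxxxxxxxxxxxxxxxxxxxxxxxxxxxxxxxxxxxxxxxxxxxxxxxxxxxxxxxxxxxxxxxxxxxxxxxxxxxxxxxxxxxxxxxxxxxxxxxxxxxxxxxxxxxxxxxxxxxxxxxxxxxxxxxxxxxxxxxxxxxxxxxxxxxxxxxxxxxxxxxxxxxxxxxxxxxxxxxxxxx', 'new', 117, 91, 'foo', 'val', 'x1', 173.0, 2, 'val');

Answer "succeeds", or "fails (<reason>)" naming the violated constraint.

The value 'xxxxxxxxxxxxxxxxxxxxxxxxxxxxxxxxxxxxxxxxxxxxxxxxxxxxxxxxxxxxxxxxxxxxxxxxxxxxxxxxxxxxxxxxxxxxxxxxxxxxxxxxxxxxxxxxxxxxxxxxxxxxxxxxxxxxxxxxxxxxxxxxxxxxxxxxxxxxxxxxxxxxxxxxxxxxxxxxxxxxxxxxxxxxxxxxxxxxxxxxxxxxxxxxxxxxxxxxxxxxxxxxxxxxxxxxxxxxxxxxxxxxxxxxxxxxxxxxxxxxxxxxxxxxxxxxxxxxxxxxxxxxxxxxxxxxxxxxxxxxxxxxxxxxxxxxxxxxxxxxxxxxxxxxxxxxxxxxxxxxxxxxxxxxxxxxxxxxxxxxxxxxxxxxxxxxxxxxxxxxxxxxxxxxxxxxxxxxxxxx' for shelf violates CHECK (length(shelf) <= 50).

fails (CHECK on shelf)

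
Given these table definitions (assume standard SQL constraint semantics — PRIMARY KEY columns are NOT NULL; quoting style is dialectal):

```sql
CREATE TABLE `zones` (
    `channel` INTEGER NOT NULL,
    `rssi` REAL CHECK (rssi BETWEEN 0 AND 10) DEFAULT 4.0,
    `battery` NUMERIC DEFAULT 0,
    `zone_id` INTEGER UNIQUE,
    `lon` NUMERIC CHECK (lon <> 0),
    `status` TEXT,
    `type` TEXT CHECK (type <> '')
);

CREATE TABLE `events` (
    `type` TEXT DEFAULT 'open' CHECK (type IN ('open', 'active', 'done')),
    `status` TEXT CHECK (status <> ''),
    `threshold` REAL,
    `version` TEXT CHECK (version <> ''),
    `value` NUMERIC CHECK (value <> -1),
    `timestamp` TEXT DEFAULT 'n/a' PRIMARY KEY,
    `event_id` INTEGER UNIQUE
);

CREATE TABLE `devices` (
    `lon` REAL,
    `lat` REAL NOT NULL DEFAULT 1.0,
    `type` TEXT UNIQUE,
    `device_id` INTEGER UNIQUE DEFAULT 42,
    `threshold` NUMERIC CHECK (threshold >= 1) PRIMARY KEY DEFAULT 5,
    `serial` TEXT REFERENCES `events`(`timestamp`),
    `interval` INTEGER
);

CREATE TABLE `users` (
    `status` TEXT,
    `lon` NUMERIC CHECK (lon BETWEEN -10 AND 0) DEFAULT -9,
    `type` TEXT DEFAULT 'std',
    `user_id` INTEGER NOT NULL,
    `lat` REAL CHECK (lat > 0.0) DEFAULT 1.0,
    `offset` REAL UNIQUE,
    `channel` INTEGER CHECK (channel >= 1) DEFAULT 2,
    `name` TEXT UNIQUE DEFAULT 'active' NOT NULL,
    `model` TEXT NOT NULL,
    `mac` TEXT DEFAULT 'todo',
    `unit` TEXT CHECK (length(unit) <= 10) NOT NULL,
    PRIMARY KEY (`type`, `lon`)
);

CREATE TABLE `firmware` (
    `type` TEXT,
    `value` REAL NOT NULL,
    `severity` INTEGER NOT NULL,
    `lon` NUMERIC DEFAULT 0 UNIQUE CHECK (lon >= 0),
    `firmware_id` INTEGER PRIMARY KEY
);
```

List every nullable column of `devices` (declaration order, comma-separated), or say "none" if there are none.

- lon: no NOT NULL constraint applies → nullable.
- lat: declared NOT NULL → not nullable.
- type: UNIQUE does not imply NOT NULL → nullable.
- device_id: UNIQUE does not imply NOT NULL → nullable.
- threshold: part of the PRIMARY KEY, which implies NOT NULL → not nullable.
- serial: a foreign key column may be NULL unless separately constrained → nullable.
- interval: no NOT NULL constraint applies → nullable.

lon, type, device_id, serial, interval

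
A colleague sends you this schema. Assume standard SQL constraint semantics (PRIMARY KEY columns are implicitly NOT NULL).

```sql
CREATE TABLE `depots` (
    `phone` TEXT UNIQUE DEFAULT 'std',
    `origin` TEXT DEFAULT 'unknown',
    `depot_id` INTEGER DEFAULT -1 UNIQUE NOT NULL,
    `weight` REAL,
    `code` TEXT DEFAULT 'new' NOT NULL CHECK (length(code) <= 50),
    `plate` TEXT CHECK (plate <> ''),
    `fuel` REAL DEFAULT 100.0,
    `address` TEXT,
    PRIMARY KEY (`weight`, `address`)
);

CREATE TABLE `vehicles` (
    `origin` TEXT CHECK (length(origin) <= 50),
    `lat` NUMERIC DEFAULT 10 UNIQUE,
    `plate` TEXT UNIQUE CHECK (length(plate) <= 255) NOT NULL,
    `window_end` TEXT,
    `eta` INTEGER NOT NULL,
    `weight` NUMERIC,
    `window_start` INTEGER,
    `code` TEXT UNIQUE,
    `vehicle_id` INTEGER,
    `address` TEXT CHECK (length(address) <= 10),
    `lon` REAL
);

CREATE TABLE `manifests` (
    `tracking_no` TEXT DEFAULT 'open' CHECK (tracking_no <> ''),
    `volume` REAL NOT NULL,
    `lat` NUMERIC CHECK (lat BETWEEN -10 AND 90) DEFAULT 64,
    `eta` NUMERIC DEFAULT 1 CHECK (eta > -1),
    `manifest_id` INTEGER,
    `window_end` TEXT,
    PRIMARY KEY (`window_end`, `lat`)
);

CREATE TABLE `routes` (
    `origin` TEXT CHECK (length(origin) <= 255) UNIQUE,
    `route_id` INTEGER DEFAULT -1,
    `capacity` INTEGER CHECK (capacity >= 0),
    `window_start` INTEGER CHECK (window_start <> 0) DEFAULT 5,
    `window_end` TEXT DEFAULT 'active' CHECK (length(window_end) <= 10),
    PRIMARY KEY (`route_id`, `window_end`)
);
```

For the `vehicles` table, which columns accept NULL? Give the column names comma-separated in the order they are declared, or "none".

origin, lat, window_end, weight, window_start, code, vehicle_id, address, lon

- origin: CHECK does not forbid NULL (a CHECK constraint passes when its expression is NULL) → nullable.
- lat: UNIQUE does not imply NOT NULL → nullable.
- plate: declared NOT NULL → not nullable.
- window_end: no NOT NULL constraint applies → nullable.
- eta: declared NOT NULL → not nullable.
- weight: no NOT NULL constraint applies → nullable.
- window_start: no NOT NULL constraint applies → nullable.
- code: UNIQUE does not imply NOT NULL → nullable.
- vehicle_id: no NOT NULL constraint applies → nullable.
- address: CHECK does not forbid NULL (a CHECK constraint passes when its expression is NULL) → nullable.
- lon: no NOT NULL constraint applies → nullable.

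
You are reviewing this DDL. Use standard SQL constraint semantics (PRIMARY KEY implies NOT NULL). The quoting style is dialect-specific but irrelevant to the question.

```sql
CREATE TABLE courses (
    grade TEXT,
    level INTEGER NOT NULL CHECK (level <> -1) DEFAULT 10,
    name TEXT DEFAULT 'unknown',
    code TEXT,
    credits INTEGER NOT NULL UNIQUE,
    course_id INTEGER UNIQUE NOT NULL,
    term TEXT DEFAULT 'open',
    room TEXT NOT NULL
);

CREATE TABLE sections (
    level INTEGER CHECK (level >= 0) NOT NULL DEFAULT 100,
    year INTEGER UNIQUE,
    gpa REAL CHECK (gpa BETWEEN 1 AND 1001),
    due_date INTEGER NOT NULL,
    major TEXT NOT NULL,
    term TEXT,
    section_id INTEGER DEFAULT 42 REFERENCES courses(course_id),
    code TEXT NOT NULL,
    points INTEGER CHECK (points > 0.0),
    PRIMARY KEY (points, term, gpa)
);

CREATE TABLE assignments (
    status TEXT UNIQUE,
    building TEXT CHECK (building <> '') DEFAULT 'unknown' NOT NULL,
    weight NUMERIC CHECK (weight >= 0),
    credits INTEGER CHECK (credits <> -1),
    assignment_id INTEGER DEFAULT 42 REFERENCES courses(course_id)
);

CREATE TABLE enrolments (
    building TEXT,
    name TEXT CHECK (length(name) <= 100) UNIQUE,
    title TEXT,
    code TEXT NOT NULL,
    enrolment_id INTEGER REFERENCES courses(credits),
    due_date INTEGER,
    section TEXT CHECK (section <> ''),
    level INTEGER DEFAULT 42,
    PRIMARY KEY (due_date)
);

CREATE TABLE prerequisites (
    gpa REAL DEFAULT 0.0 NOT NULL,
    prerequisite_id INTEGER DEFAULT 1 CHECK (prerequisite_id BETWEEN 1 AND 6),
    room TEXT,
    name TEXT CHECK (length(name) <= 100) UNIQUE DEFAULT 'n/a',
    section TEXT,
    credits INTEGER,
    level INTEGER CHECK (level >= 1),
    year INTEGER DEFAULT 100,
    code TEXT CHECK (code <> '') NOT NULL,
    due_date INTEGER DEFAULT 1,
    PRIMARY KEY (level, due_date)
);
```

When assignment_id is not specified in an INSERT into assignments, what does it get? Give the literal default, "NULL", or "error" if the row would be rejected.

42

assignment_id has an explicit DEFAULT 42.
When the column is omitted from an INSERT, that default is used.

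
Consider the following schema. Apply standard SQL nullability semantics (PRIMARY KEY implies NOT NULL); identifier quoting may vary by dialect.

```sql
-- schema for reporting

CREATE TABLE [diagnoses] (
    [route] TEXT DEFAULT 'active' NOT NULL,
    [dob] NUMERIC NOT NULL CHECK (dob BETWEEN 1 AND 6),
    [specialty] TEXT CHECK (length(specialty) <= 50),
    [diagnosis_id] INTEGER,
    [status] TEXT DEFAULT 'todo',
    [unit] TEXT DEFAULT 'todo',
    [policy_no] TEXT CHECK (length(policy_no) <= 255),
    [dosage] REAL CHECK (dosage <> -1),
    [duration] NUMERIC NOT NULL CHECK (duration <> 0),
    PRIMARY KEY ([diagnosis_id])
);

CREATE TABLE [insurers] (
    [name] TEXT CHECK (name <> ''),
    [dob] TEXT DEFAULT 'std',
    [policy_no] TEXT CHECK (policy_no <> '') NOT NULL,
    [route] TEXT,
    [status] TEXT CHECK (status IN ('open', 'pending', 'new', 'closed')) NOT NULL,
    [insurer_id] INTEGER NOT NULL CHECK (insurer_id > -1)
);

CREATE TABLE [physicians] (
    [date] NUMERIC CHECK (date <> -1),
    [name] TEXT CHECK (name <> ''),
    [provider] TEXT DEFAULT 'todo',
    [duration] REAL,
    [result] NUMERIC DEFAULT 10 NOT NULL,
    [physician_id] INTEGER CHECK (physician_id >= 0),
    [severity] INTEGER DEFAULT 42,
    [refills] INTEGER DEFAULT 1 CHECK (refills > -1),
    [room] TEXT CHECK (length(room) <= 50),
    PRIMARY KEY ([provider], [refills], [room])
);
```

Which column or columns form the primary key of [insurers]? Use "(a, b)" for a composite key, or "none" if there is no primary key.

No column is declared PRIMARY KEY inline, and there is no table-level PRIMARY KEY clause in insurers.

none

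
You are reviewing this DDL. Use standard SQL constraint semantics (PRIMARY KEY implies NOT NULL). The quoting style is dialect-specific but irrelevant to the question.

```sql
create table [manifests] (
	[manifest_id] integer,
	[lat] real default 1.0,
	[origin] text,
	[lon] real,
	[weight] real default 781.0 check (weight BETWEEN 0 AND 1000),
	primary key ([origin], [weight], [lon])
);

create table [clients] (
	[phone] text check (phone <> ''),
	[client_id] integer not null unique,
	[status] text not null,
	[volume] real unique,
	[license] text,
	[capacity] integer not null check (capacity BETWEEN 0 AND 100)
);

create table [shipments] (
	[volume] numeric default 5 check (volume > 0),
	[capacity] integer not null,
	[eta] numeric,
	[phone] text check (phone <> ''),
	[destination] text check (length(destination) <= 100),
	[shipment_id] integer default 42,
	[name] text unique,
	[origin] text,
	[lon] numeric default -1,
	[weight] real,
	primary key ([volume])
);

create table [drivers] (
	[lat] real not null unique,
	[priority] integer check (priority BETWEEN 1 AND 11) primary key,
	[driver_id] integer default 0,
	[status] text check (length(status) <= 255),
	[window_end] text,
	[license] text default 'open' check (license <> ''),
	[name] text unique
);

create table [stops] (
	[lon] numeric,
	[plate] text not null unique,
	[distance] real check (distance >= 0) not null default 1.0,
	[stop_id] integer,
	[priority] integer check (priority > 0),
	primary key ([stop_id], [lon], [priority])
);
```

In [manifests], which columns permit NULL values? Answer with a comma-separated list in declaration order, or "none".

- manifest_id: no NOT NULL constraint applies → nullable.
- lat: DEFAULT only fills an omitted column; an explicit NULL is still allowed → nullable.
- origin: part of the PRIMARY KEY, which implies NOT NULL → not nullable.
- lon: part of the PRIMARY KEY, which implies NOT NULL → not nullable.
- weight: part of the PRIMARY KEY, which implies NOT NULL → not nullable.

manifest_id, lat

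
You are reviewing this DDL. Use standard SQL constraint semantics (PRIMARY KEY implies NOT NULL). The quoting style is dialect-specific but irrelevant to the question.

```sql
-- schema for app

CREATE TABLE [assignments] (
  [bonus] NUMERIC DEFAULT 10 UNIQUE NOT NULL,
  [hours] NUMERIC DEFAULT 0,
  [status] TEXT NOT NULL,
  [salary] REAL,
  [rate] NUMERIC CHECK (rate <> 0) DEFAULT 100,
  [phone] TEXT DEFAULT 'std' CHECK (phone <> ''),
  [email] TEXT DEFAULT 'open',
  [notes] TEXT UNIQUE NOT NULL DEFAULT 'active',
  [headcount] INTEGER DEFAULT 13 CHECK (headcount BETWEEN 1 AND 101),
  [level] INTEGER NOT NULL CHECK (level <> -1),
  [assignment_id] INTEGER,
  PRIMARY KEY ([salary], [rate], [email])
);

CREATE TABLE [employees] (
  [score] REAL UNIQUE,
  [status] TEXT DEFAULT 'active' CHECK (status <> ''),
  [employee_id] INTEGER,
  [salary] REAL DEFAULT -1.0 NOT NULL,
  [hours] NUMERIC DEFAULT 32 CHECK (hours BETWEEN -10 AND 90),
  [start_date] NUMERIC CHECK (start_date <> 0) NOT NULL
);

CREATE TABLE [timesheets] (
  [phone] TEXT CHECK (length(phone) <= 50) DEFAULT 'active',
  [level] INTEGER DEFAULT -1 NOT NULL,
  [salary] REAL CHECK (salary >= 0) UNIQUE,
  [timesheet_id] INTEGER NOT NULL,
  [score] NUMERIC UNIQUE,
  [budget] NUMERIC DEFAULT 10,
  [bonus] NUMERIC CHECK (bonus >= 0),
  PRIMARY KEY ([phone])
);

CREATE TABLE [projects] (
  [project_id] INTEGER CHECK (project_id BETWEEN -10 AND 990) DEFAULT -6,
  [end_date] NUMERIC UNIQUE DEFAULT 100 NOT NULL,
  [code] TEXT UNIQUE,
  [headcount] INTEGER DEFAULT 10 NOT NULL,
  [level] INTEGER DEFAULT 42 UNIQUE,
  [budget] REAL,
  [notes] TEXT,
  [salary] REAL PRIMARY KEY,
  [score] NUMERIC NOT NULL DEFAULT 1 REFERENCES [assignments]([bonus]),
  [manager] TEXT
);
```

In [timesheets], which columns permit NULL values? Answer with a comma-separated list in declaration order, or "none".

salary, score, budget, bonus

- phone: part of the PRIMARY KEY, which implies NOT NULL → not nullable.
- level: declared NOT NULL → not nullable.
- salary: CHECK does not forbid NULL (a CHECK constraint passes when its expression is NULL) → nullable.
- timesheet_id: declared NOT NULL → not nullable.
- score: UNIQUE does not imply NOT NULL → nullable.
- budget: DEFAULT only fills an omitted column; an explicit NULL is still allowed → nullable.
- bonus: CHECK does not forbid NULL (a CHECK constraint passes when its expression is NULL) → nullable.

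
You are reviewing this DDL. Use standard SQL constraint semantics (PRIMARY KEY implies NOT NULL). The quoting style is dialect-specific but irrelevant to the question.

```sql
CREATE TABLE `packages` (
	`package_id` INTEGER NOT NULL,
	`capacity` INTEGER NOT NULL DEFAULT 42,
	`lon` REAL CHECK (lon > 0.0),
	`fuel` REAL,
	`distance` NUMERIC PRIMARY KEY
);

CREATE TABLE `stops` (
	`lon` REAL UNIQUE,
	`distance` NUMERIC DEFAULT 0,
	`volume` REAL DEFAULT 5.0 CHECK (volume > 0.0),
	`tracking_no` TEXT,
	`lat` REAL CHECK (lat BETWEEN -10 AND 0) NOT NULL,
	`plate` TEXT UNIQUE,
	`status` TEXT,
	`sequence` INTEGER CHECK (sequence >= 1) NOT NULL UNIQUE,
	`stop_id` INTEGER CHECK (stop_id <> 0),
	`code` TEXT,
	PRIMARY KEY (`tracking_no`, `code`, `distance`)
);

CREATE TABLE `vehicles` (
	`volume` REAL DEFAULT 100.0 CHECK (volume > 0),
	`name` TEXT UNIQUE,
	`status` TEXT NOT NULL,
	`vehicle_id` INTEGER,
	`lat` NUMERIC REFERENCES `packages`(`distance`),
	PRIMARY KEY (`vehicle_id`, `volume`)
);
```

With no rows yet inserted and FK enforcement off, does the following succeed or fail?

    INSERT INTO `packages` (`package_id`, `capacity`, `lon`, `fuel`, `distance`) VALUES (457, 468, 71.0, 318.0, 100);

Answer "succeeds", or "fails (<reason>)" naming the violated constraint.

NOT NULL columns: capacity is supplied; distance is supplied; package_id is supplied.
CHECK constraints: 71.0 satisfies (lon > 0.0).
No constraint is violated.

succeeds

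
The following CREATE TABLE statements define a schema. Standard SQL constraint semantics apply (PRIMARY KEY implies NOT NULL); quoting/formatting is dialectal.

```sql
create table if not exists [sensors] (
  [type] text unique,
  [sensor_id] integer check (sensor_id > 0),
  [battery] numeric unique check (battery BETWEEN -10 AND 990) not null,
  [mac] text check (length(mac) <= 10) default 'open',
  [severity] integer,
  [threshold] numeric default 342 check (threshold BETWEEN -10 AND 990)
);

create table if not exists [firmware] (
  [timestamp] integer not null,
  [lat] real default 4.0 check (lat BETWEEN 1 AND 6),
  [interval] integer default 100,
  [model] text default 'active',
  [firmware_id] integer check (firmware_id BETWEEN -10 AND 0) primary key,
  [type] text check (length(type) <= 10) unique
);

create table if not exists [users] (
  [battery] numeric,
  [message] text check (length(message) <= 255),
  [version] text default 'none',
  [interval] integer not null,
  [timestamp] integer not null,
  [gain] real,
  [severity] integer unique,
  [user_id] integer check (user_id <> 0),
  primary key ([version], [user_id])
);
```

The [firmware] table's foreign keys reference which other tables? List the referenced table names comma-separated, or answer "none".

none

No column in firmware has a REFERENCES clause.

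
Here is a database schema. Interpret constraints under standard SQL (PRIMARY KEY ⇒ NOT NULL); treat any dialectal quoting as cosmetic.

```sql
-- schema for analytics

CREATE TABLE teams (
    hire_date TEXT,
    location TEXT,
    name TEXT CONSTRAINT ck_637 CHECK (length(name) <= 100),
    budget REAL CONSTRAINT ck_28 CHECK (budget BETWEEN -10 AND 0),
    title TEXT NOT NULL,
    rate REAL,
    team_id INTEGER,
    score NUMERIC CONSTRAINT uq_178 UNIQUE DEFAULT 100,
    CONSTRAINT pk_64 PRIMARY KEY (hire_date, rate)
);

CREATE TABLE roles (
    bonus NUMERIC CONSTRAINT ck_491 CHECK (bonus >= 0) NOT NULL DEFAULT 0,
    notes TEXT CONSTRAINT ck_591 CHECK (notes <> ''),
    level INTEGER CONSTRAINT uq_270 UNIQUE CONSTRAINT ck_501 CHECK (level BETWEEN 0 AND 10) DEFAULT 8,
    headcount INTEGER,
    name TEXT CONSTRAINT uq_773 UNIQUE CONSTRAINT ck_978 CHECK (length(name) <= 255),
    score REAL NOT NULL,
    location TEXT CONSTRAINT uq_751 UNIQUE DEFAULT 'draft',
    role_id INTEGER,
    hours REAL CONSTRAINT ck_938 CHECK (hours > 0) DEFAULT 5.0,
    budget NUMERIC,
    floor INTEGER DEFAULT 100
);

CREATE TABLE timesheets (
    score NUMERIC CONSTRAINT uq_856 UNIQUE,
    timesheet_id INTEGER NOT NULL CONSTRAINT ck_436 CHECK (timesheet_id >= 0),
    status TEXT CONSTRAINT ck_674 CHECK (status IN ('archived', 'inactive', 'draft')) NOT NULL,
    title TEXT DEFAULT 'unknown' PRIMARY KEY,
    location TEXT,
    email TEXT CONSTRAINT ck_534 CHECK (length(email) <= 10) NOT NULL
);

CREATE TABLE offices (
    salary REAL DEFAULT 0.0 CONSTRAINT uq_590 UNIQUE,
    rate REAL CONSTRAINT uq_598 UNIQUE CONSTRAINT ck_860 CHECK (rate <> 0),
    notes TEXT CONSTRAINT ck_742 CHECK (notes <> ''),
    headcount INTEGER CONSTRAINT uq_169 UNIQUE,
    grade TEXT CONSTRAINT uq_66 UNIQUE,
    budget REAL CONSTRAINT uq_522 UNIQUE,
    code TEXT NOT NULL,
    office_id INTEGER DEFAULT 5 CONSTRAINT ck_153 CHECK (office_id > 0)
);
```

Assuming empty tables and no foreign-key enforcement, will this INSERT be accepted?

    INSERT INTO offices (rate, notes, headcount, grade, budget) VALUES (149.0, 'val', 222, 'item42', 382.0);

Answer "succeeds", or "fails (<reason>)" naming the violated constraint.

fails (NOT NULL on code)

code is omitted from the column list and has no DEFAULT, so it would receive NULL.
But code is declared NOT NULL.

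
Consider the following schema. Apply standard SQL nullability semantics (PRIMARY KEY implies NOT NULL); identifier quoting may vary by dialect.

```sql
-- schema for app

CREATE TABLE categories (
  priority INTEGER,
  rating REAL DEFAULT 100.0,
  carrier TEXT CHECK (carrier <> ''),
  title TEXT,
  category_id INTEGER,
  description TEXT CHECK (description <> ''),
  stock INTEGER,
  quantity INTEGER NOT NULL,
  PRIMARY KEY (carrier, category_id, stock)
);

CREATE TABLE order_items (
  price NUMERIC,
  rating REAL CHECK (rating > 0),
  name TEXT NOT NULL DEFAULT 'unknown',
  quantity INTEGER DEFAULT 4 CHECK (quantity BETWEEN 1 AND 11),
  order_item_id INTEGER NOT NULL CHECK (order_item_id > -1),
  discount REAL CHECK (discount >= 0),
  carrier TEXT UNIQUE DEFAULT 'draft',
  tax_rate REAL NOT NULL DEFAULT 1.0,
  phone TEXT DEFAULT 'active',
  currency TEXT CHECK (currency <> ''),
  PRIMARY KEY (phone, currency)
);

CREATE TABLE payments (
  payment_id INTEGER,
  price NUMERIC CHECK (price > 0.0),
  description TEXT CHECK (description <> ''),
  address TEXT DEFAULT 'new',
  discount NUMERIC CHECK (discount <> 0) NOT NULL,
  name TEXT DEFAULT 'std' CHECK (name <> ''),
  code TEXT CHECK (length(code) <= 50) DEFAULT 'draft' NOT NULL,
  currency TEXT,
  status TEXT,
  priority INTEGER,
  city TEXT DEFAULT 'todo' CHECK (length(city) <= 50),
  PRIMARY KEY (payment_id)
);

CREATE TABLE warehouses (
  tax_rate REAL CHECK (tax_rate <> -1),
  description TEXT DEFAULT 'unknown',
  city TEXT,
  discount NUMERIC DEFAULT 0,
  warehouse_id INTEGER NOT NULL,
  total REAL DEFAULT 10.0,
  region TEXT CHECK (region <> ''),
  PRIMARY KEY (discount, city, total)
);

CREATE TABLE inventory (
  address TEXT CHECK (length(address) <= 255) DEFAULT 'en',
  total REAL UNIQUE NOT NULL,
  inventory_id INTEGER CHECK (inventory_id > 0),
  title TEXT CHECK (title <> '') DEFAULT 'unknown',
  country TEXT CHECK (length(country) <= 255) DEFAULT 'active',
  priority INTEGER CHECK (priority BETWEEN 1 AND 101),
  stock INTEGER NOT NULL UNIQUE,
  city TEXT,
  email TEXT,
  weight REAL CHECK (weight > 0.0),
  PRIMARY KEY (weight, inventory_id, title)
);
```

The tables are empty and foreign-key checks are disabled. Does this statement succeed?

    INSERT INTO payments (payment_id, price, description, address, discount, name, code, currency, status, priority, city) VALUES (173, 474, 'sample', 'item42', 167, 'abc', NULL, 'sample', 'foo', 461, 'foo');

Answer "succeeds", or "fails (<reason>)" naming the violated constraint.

code is explicitly set to NULL, but code is declared NOT NULL.

fails (NOT NULL on code)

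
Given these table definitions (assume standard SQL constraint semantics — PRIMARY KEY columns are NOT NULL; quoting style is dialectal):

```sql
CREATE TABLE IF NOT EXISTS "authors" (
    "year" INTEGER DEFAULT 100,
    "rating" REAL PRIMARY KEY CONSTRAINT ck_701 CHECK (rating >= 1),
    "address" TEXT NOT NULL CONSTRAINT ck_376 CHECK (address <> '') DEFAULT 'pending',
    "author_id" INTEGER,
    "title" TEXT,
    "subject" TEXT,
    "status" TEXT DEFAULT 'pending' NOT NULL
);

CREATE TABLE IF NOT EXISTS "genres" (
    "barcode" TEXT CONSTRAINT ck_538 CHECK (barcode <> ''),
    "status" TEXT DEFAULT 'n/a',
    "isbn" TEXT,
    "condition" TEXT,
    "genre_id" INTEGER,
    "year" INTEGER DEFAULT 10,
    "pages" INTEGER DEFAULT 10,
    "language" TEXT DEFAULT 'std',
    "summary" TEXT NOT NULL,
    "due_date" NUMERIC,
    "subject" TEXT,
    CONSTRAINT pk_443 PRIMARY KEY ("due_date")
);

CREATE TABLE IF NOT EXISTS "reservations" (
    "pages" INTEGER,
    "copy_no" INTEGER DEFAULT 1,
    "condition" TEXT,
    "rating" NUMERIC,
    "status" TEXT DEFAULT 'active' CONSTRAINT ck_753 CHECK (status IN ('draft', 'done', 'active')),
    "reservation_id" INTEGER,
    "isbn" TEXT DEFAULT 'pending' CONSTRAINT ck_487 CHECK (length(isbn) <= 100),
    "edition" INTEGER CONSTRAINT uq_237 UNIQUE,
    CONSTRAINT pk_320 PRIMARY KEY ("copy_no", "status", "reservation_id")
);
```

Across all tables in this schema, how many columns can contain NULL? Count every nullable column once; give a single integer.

authors: 4 nullable (year, author_id, title, subject — PK (rating) and explicit NOT NULL columns excluded).
genres: 9 nullable (barcode, status, isbn, condition, genre_id, year, pages, language, subject — PK (due_date) and explicit NOT NULL columns excluded).
reservations: 5 nullable (pages, condition, rating, isbn, edition — PK (copy_no, status, reservation_id) and explicit NOT NULL columns excluded).
Total: 4 + 9 + 5 = 18.

18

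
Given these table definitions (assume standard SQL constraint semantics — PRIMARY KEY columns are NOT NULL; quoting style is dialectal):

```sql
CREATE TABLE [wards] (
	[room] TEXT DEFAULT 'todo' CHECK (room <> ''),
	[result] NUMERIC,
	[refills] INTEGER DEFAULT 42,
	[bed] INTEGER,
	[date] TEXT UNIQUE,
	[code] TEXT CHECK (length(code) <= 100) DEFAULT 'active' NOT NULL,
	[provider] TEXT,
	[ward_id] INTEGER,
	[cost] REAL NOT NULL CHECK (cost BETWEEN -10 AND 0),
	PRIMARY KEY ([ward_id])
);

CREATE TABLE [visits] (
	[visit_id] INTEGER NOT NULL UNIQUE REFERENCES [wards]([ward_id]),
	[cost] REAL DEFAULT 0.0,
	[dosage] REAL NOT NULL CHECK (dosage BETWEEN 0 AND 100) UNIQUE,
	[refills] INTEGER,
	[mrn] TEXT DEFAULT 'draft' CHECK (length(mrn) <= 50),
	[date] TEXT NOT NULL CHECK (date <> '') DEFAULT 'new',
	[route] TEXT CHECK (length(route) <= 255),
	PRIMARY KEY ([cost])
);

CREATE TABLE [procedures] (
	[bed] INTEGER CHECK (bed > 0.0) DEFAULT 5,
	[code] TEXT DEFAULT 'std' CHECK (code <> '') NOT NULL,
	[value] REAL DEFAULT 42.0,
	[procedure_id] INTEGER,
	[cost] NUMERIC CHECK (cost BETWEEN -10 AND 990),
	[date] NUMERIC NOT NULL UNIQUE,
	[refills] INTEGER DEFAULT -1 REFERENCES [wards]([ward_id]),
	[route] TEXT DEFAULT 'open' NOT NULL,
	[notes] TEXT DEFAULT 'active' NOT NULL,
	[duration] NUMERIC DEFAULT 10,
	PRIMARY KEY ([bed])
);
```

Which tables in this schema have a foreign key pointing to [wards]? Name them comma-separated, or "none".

- visits.visit_id references wards(ward_id).
- procedures.refills references wards(ward_id).

visits, procedures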